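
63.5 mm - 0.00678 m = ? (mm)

In mm:
  63.5 mm → 63.5
  0.00678 m = 0.00678e3 mm = 6.78
Difference: 63.5 - 6.78 = 56.72

56.72 mm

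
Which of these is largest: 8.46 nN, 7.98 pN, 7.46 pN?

8.46 nN = 0.00000000846 N
7.98 pN = 0.00000000000798 N
7.46 pN = 0.00000000000746 N

8.46 nN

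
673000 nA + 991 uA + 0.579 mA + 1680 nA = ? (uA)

2244.68 uA

In uA:
  673000 nA = 673000 × 10^-3 uA = 673
  991 uA → 991
  0.579 mA = 0.579 × 10^3 uA = 579
  1680 nA = 1680 × 10^-3 uA = 1.68
Sum: 673 + 991 + 579 + 1.68 = 2244.68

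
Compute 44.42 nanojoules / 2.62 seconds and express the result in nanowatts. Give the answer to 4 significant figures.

16.95 nanowatts

(44.42 × 10^-9) / (2.62) = 16.9542 × 10^-9 W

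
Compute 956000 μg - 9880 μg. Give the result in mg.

946.12 mg

In mg:
  956000 μg = 956000e-3 mg = 956
  9880 μg = 9880e-3 mg = 9.88
Difference: 956 - 9.88 = 946.12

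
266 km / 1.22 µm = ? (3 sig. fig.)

218000000000

(266e3) / (1.22e-6) = 218e9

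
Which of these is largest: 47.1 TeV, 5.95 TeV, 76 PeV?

76 PeV

47.1 TeV = 47100000000000 eV
5.95 TeV = 5950000000000 eV
76 PeV = 76000000000000000 eV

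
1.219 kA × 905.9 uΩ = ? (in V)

1.219e3 × 905.9e-6 = 1104.2921e-3 V

1.1042921 V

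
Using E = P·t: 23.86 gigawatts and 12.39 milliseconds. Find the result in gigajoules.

0.2956254 gigajoules

23.86 × 10⁹ × 12.39 × 10⁻³ = 295.6254 × 10⁶ J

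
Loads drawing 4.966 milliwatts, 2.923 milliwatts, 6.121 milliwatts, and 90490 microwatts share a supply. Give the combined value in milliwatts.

104.5 milliwatts

In milliwatts:
  4.966 milliwatts → 4.966
  2.923 milliwatts → 2.923
  6.121 milliwatts → 6.121
  90490 microwatts = 90490 × 10⁻³ milliwatts = 90.49
Sum: 4.966 + 2.923 + 6.121 + 90.49 = 104.5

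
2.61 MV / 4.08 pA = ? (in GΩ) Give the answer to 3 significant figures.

(2.61 × 10^6) / (4.08 × 10^-12) = 0.63971 × 10^18 Ω

640000000 GΩ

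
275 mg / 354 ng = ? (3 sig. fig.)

(275e-3) / (354e-9) = 0.7768e6

777000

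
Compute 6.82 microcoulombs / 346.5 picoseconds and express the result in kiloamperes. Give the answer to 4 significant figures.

(6.82 × 10^-6) / (346.5 × 10^-12) = 0.0196825 × 10^6 A

19.68 kiloamperes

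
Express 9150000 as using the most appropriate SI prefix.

9.15 ps

= 9.15e-12 s; 1e-12 is pico.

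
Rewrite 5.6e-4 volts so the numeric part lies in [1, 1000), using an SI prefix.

= 560e-6 volts; 1e-6 is micro.

560 microvolts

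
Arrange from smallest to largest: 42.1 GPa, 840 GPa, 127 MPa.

127 MPa < 42.1 GPa < 840 GPa

42.1 GPa = 42100000000 Pa
840 GPa = 840000000000 Pa
127 MPa = 127000000 Pa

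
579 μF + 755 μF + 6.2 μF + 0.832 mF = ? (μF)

In μF:
  579 μF → 579
  755 μF → 755
  6.2 μF → 6.2
  0.832 mF = 0.832e3 μF = 832
Sum: 579 + 755 + 6.2 + 832 = 2172.2

2172.2 μF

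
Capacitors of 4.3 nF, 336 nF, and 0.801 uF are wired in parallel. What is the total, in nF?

In nF:
  4.3 nF → 4.3
  336 nF → 336
  0.801 uF = 0.801 × 10^3 nF = 801
Sum: 4.3 + 336 + 801 = 1141.3

1141.3 nF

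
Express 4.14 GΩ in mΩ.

4140000000000 mΩ

giga = 10^9, milli = 10^-3; factor is 10^12.
4.14 × 10^12 = 4140000000000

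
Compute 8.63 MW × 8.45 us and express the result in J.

72.9235 J

8.63e6 × 8.45e-6 = 72.9235 J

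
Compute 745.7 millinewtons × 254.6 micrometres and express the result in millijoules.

0.18985522 millijoules

745.7 × 10^-3 × 254.6 × 10^-6 = 189855.22 × 10^-9 J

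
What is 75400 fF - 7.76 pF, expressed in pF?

67.64 pF

In pF:
  75400 fF = 75400e-3 pF = 75.4
  7.76 pF → 7.76
Difference: 75.4 - 7.76 = 67.64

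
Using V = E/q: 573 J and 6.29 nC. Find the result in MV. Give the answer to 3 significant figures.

(573) / (6.29e-9) = 91.097e9 V

91100 MV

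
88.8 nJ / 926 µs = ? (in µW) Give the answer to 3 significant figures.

95.9 µW

(88.8 × 10⁻⁹) / (926 × 10⁻⁶) = 0.095896 × 10⁻³ W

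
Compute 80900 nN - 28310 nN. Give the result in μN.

In μN:
  80900 nN = 80900e-3 μN = 80.9
  28310 nN = 28310e-3 μN = 28.31
Difference: 80.9 - 28.31 = 52.59

52.59 μN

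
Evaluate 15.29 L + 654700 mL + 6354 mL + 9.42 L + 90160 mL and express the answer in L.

775.924 L

In L:
  15.29 L → 15.29
  654700 mL = 654700 × 10^-3 L = 654.7
  6354 mL = 6354 × 10^-3 L = 6.354
  9.42 L → 9.42
  90160 mL = 90160 × 10^-3 L = 90.16
Sum: 15.29 + 654.7 + 6.354 + 9.42 + 90.16 = 775.924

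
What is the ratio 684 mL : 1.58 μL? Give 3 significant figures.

433000

(684 × 10^-3) / (1.58 × 10^-6) = 432.9 × 10^3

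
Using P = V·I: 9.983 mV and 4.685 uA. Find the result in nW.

46.770355 nW

9.983e-3 × 4.685e-6 = 46.770355e-9 W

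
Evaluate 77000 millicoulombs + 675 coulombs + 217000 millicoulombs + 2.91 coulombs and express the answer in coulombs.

971.91 coulombs

In coulombs:
  77000 millicoulombs = 77000e-3 coulombs = 77
  675 coulombs → 675
  217000 millicoulombs = 217000e-3 coulombs = 217
  2.91 coulombs → 2.91
Sum: 77 + 675 + 217 + 2.91 = 971.91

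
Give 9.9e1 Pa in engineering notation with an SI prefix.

99 Pa

= 99 Pa; mantissa already in [1, 1000).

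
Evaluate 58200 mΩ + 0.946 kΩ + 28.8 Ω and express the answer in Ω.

1033 Ω

In Ω:
  58200 mΩ = 58200 × 10^-3 Ω = 58.2
  0.946 kΩ = 0.946 × 10^3 Ω = 946
  28.8 Ω → 28.8
Sum: 58.2 + 946 + 28.8 = 1033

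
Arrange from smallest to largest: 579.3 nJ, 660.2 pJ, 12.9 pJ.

579.3 nJ = 0.0000005793 J
660.2 pJ = 0.0000000006602 J
12.9 pJ = 0.0000000000129 J

12.9 pJ < 660.2 pJ < 579.3 nJ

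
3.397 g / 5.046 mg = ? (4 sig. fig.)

(3.397) / (5.046 × 10⁻³) = 0.67321 × 10³

673.2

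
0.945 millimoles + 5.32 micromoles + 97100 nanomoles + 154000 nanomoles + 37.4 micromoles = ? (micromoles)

In micromoles:
  0.945 millimoles = 0.945 × 10^3 micromoles = 945
  5.32 micromoles → 5.32
  97100 nanomoles = 97100 × 10^-3 micromoles = 97.1
  154000 nanomoles = 154000 × 10^-3 micromoles = 154
  37.4 micromoles → 37.4
Sum: 945 + 5.32 + 97.1 + 154 + 37.4 = 1238.82

1238.82 micromoles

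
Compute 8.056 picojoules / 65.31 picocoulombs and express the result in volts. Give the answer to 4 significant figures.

0.1234 volts

(8.056 × 10^-12) / (65.31 × 10^-12) = 0.12335 V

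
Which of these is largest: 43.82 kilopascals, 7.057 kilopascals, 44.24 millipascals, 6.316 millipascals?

43.82 kilopascals = 43820 pascals
7.057 kilopascals = 7057 pascals
44.24 millipascals = 0.04424 pascals
6.316 millipascals = 0.006316 pascals

43.82 kilopascals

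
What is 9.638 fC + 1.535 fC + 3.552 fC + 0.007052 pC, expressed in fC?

In fC:
  9.638 fC → 9.638
  1.535 fC → 1.535
  3.552 fC → 3.552
  0.007052 pC = 0.007052 × 10³ fC = 7.052
Sum: 9.638 + 1.535 + 3.552 + 7.052 = 21.777

21.777 fC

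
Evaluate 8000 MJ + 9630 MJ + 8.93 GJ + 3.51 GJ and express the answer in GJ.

In GJ:
  8000 MJ = 8000 × 10⁻³ GJ = 8
  9630 MJ = 9630 × 10⁻³ GJ = 9.63
  8.93 GJ → 8.93
  3.51 GJ → 3.51
Sum: 8 + 9.63 + 8.93 + 3.51 = 30.07

30.07 GJ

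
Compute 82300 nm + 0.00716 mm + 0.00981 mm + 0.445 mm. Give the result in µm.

In µm:
  82300 nm = 82300 × 10⁻³ µm = 82.3
  0.00716 mm = 0.00716 × 10³ µm = 7.16
  0.00981 mm = 0.00981 × 10³ µm = 9.81
  0.445 mm = 0.445 × 10³ µm = 445
Sum: 82.3 + 7.16 + 9.81 + 445 = 544.27

544.27 µm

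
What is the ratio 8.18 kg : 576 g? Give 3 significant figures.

(8.18 × 10^3) / (576) = 0.0142 × 10^3

14.2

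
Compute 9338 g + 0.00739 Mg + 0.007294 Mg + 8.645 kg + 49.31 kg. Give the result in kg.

In kg:
  9338 g = 9338 × 10⁻³ kg = 9.338
  0.00739 Mg = 0.00739 × 10³ kg = 7.39
  0.007294 Mg = 0.007294 × 10³ kg = 7.294
  8.645 kg → 8.645
  49.31 kg → 49.31
Sum: 9.338 + 7.39 + 7.294 + 8.645 + 49.31 = 81.977

81.977 kg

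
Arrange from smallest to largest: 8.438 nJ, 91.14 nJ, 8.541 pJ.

8.438 nJ = 0.000000008438 J
91.14 nJ = 0.00000009114 J
8.541 pJ = 0.000000000008541 J

8.541 pJ < 8.438 nJ < 91.14 nJ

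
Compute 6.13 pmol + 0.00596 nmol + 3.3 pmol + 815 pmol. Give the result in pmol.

In pmol:
  6.13 pmol → 6.13
  0.00596 nmol = 0.00596 × 10³ pmol = 5.96
  3.3 pmol → 3.3
  815 pmol → 815
Sum: 6.13 + 5.96 + 3.3 + 815 = 830.39

830.39 pmol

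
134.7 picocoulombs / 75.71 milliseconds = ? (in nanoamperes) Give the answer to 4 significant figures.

1.779 nanoamperes

(134.7 × 10^-12) / (75.71 × 10^-3) = 1.77916 × 10^-9 A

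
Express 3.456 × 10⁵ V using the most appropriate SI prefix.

345.6 kV

= 345.6 × 10³ V; 10³ is kilo.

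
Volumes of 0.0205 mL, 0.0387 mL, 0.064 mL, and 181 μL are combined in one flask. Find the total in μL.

In μL:
  0.0205 mL = 0.0205e3 μL = 20.5
  0.0387 mL = 0.0387e3 μL = 38.7
  0.064 mL = 0.064e3 μL = 64
  181 μL → 181
Sum: 20.5 + 38.7 + 64 + 181 = 304.2

304.2 μL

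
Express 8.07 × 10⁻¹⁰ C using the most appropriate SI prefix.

= 807 × 10⁻¹² C; 10⁻¹² is pico.

807 pC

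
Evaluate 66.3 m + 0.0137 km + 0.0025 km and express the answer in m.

82.5 m

In m:
  66.3 m → 66.3
  0.0137 km = 0.0137 × 10^3 m = 13.7
  0.0025 km = 0.0025 × 10^3 m = 2.5
Sum: 66.3 + 13.7 + 2.5 = 82.5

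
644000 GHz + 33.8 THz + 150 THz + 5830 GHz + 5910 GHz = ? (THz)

In THz:
  644000 GHz = 644000 × 10⁻³ THz = 644
  33.8 THz → 33.8
  150 THz → 150
  5830 GHz = 5830 × 10⁻³ THz = 5.83
  5910 GHz = 5910 × 10⁻³ THz = 5.91
Sum: 644 + 33.8 + 150 + 5.83 + 5.91 = 839.54

839.54 THz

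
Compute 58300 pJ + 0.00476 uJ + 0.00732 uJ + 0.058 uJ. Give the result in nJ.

128.38 nJ

In nJ:
  58300 pJ = 58300e-3 nJ = 58.3
  0.00476 uJ = 0.00476e3 nJ = 4.76
  0.00732 uJ = 0.00732e3 nJ = 7.32
  0.058 uJ = 0.058e3 nJ = 58
Sum: 58.3 + 4.76 + 7.32 + 58 = 128.38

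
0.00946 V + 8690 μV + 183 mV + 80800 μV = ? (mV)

281.95 mV

In mV:
  0.00946 V = 0.00946 × 10³ mV = 9.46
  8690 μV = 8690 × 10⁻³ mV = 8.69
  183 mV → 183
  80800 μV = 80800 × 10⁻³ mV = 80.8
Sum: 9.46 + 8.69 + 183 + 80.8 = 281.95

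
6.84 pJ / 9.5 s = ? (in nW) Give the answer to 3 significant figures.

0.000720 nW

(6.84e-12) / (9.5) = 0.72e-12 W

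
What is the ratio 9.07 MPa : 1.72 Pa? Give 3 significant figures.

5270000

(9.07 × 10^6) / (1.72) = 5.273 × 10^6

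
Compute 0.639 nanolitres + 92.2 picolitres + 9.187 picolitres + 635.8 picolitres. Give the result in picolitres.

In picolitres:
  0.639 nanolitres = 0.639e3 picolitres = 639
  92.2 picolitres → 92.2
  9.187 picolitres → 9.187
  635.8 picolitres → 635.8
Sum: 639 + 92.2 + 9.187 + 635.8 = 1376.187

1376.187 picolitres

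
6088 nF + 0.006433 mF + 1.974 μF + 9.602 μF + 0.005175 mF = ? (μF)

In μF:
  6088 nF = 6088 × 10⁻³ μF = 6.088
  0.006433 mF = 0.006433 × 10³ μF = 6.433
  1.974 μF → 1.974
  9.602 μF → 9.602
  0.005175 mF = 0.005175 × 10³ μF = 5.175
Sum: 6.088 + 6.433 + 1.974 + 9.602 + 5.175 = 29.272

29.272 μF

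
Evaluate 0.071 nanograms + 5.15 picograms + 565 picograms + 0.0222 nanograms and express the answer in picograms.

663.35 picograms

In picograms:
  0.071 nanograms = 0.071e3 picograms = 71
  5.15 picograms → 5.15
  565 picograms → 565
  0.0222 nanograms = 0.0222e3 picograms = 22.2
Sum: 71 + 5.15 + 565 + 22.2 = 663.35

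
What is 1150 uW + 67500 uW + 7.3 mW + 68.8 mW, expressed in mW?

144.75 mW

In mW:
  1150 uW = 1150 × 10⁻³ mW = 1.15
  67500 uW = 67500 × 10⁻³ mW = 67.5
  7.3 mW → 7.3
  68.8 mW → 68.8
Sum: 1.15 + 67.5 + 7.3 + 68.8 = 144.75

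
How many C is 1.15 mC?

0.00115 C

milli = 10⁻³, (no prefix) = 10⁰; factor is 10⁻³.
1.15 × 10⁻³ = 0.00115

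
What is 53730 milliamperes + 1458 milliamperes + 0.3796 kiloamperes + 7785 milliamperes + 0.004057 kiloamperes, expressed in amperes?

In amperes:
  53730 milliamperes = 53730 × 10^-3 amperes = 53.73
  1458 milliamperes = 1458 × 10^-3 amperes = 1.458
  0.3796 kiloamperes = 0.3796 × 10^3 amperes = 379.6
  7785 milliamperes = 7785 × 10^-3 amperes = 7.785
  0.004057 kiloamperes = 0.004057 × 10^3 amperes = 4.057
Sum: 53.73 + 1.458 + 379.6 + 7.785 + 4.057 = 446.63

446.63 amperes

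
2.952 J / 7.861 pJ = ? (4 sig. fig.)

375500000000

(2.952) / (7.861 × 10⁻¹²) = 0.37552 × 10¹²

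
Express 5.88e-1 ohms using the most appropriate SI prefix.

= 588e-3 ohms; 1e-3 is milli.

588 milliohms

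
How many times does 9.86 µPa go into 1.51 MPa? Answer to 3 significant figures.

(1.51 × 10^6) / (9.86 × 10^-6) = 0.1531 × 10^12

153000000000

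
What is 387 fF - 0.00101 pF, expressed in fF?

In fF:
  387 fF → 387
  0.00101 pF = 0.00101 × 10³ fF = 1.01
Difference: 387 - 1.01 = 385.99

385.99 fF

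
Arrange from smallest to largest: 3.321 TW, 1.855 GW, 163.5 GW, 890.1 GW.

3.321 TW = 3321000000000 W
1.855 GW = 1855000000 W
163.5 GW = 163500000000 W
890.1 GW = 890100000000 W

1.855 GW < 163.5 GW < 890.1 GW < 3.321 TW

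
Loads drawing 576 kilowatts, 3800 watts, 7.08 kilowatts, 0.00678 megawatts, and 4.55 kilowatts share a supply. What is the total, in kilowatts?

In kilowatts:
  576 kilowatts → 576
  3800 watts = 3800 × 10^-3 kilowatts = 3.8
  7.08 kilowatts → 7.08
  0.00678 megawatts = 0.00678 × 10^3 kilowatts = 6.78
  4.55 kilowatts → 4.55
Sum: 576 + 3.8 + 7.08 + 6.78 + 4.55 = 598.21

598.21 kilowatts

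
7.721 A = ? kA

(no prefix) = 1e0, kilo = 1e3; factor is 1e-3.
7.721 × 1e-3 = 0.007721

0.007721 kA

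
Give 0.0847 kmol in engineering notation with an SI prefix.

84.7 mol

= 84.7 mol; mantissa already in [1, 1000).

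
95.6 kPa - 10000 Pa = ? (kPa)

85.6 kPa

In kPa:
  95.6 kPa → 95.6
  10000 Pa = 10000e-3 kPa = 10
Difference: 95.6 - 10 = 85.6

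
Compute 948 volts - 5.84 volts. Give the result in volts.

942.16 volts

In volts:
  948 volts → 948
  5.84 volts → 5.84
Difference: 948 - 5.84 = 942.16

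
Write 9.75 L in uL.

(no prefix) = 1e0, micro = 1e-6; factor is 1e6.
9.75 × 1e6 = 9750000

9750000 uL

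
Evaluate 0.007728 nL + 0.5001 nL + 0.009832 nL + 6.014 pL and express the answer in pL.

523.674 pL

In pL:
  0.007728 nL = 0.007728e3 pL = 7.728
  0.5001 nL = 0.5001e3 pL = 500.1
  0.009832 nL = 0.009832e3 pL = 9.832
  6.014 pL → 6.014
Sum: 7.728 + 500.1 + 9.832 + 6.014 = 523.674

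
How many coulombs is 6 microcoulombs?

micro = 10^-6, (no prefix) = 10^0; factor is 10^-6.
6 × 10^-6 = 0.000006

0.000006 coulombs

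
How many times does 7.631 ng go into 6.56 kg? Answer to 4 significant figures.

859700000000

(6.56 × 10³) / (7.631 × 10⁻⁹) = 0.85965 × 10¹²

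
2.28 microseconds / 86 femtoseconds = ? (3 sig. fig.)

(2.28 × 10^-6) / (86 × 10^-15) = 0.02651 × 10^9

26500000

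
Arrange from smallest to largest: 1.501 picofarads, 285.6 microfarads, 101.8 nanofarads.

1.501 picofarads < 101.8 nanofarads < 285.6 microfarads

1.501 picofarads = 0.000000000001501 farads
285.6 microfarads = 0.0002856 farads
101.8 nanofarads = 0.0000001018 farads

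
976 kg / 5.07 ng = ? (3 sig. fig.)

(976 × 10^3) / (5.07 × 10^-9) = 192.5 × 10^12

193000000000000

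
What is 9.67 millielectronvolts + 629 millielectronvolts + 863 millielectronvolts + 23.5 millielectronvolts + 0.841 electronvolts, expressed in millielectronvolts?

In millielectronvolts:
  9.67 millielectronvolts → 9.67
  629 millielectronvolts → 629
  863 millielectronvolts → 863
  23.5 millielectronvolts → 23.5
  0.841 electronvolts = 0.841e3 millielectronvolts = 841
Sum: 9.67 + 629 + 863 + 23.5 + 841 = 2366.17

2366.17 millielectronvolts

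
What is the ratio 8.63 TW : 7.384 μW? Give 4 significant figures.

(8.63e12) / (7.384e-6) = 1.1687e18

1169000000000000000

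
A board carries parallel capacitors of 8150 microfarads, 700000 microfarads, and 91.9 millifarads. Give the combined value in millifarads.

800.05 millifarads

In millifarads:
  8150 microfarads = 8150 × 10^-3 millifarads = 8.15
  700000 microfarads = 700000 × 10^-3 millifarads = 700
  91.9 millifarads → 91.9
Sum: 8.15 + 700 + 91.9 = 800.05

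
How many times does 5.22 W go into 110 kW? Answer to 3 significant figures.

21100

(110 × 10^3) / (5.22) = 21.07 × 10^3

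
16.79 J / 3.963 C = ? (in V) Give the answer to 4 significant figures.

(16.79) / (3.963) = 4.23669 V

4.237 V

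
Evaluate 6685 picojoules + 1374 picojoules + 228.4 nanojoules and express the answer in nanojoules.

236.459 nanojoules

In nanojoules:
  6685 picojoules = 6685e-3 nanojoules = 6.685
  1374 picojoules = 1374e-3 nanojoules = 1.374
  228.4 nanojoules → 228.4
Sum: 6.685 + 1.374 + 228.4 = 236.459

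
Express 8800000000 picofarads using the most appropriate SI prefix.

= 8.8 × 10⁻³ farads; 10⁻³ is milli.

8.8 millifarads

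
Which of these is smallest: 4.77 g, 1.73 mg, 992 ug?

4.77 g = 4.77 g
1.73 mg = 0.00173 g
992 ug = 0.000992 g

992 ug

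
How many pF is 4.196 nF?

nano = 10^-9, pico = 10^-12; factor is 10^3.
4.196 × 10^3 = 4196

4196 pF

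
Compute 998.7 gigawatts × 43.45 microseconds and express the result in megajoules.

43.393515 megajoules

998.7 × 10⁹ × 43.45 × 10⁻⁶ = 43393.515 × 10³ J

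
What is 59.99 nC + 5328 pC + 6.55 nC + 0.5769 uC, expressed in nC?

648.768 nC

In nC:
  59.99 nC → 59.99
  5328 pC = 5328 × 10^-3 nC = 5.328
  6.55 nC → 6.55
  0.5769 uC = 0.5769 × 10^3 nC = 576.9
Sum: 59.99 + 5.328 + 6.55 + 576.9 = 648.768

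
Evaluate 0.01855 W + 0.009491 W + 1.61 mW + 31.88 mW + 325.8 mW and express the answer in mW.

387.331 mW

In mW:
  0.01855 W = 0.01855 × 10^3 mW = 18.55
  0.009491 W = 0.009491 × 10^3 mW = 9.491
  1.61 mW → 1.61
  31.88 mW → 31.88
  325.8 mW → 325.8
Sum: 18.55 + 9.491 + 1.61 + 31.88 + 325.8 = 387.331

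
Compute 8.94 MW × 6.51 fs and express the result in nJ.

58.1994 nJ

8.94 × 10^6 × 6.51 × 10^-15 = 58.1994 × 10^-9 J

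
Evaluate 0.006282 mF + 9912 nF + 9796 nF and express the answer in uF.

25.99 uF

In uF:
  0.006282 mF = 0.006282e3 uF = 6.282
  9912 nF = 9912e-3 uF = 9.912
  9796 nF = 9796e-3 uF = 9.796
Sum: 6.282 + 9.912 + 9.796 = 25.99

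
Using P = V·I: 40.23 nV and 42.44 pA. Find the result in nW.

40.23e-9 × 42.44e-12 = 1707.3612e-21 W

0.0000000017073612 nW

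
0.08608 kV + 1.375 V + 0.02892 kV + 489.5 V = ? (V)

In V:
  0.08608 kV = 0.08608 × 10^3 V = 86.08
  1.375 V → 1.375
  0.02892 kV = 0.02892 × 10^3 V = 28.92
  489.5 V → 489.5
Sum: 86.08 + 1.375 + 28.92 + 489.5 = 605.875

605.875 V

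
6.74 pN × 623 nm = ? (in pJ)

6.74 × 10^-12 × 623 × 10^-9 = 4199.02 × 10^-21 J

0.00000419902 pJ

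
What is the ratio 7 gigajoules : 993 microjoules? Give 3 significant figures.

7050000000000

(7 × 10^9) / (993 × 10^-6) = 0.007049 × 10^15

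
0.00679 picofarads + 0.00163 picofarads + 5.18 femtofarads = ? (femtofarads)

In femtofarads:
  0.00679 picofarads = 0.00679 × 10³ femtofarads = 6.79
  0.00163 picofarads = 0.00163 × 10³ femtofarads = 1.63
  5.18 femtofarads → 5.18
Sum: 6.79 + 1.63 + 5.18 = 13.6

13.6 femtofarads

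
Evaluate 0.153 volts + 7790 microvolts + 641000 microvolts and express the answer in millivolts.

In millivolts:
  0.153 volts = 0.153 × 10³ millivolts = 153
  7790 microvolts = 7790 × 10⁻³ millivolts = 7.79
  641000 microvolts = 641000 × 10⁻³ millivolts = 641
Sum: 153 + 7.79 + 641 = 801.79

801.79 millivolts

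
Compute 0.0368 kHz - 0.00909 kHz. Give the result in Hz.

27.71 Hz

In Hz:
  0.0368 kHz = 0.0368e3 Hz = 36.8
  0.00909 kHz = 0.00909e3 Hz = 9.09
Difference: 36.8 - 9.09 = 27.71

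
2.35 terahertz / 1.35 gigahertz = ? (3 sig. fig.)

(2.35 × 10¹²) / (1.35 × 10⁹) = 1.741 × 10³

1740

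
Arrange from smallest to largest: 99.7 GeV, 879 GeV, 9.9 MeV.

9.9 MeV < 99.7 GeV < 879 GeV

99.7 GeV = 99700000000 eV
879 GeV = 879000000000 eV
9.9 MeV = 9900000 eV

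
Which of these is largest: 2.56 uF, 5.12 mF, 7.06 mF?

7.06 mF

2.56 uF = 0.00000256 F
5.12 mF = 0.00512 F
7.06 mF = 0.00706 F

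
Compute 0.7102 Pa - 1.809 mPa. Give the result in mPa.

708.391 mPa

In mPa:
  0.7102 Pa = 0.7102 × 10³ mPa = 710.2
  1.809 mPa → 1.809
Difference: 710.2 - 1.809 = 708.391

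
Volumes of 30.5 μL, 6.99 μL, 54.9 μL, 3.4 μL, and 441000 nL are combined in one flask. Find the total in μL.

536.79 μL

In μL:
  30.5 μL → 30.5
  6.99 μL → 6.99
  54.9 μL → 54.9
  3.4 μL → 3.4
  441000 nL = 441000 × 10^-3 μL = 441
Sum: 30.5 + 6.99 + 54.9 + 3.4 + 441 = 536.79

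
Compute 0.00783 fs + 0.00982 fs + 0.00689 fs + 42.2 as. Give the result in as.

In as:
  0.00783 fs = 0.00783 × 10^3 as = 7.83
  0.00982 fs = 0.00982 × 10^3 as = 9.82
  0.00689 fs = 0.00689 × 10^3 as = 6.89
  42.2 as → 42.2
Sum: 7.83 + 9.82 + 6.89 + 42.2 = 66.74

66.74 as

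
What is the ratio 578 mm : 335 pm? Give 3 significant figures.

1730000000

(578 × 10^-3) / (335 × 10^-12) = 1.725 × 10^9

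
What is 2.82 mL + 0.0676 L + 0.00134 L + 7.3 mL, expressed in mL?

In mL:
  2.82 mL → 2.82
  0.0676 L = 0.0676 × 10³ mL = 67.6
  0.00134 L = 0.00134 × 10³ mL = 1.34
  7.3 mL → 7.3
Sum: 2.82 + 67.6 + 1.34 + 7.3 = 79.06

79.06 mL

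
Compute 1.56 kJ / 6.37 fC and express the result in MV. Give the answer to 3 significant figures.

(1.56 × 10^3) / (6.37 × 10^-15) = 0.2449 × 10^18 V

245000000000 MV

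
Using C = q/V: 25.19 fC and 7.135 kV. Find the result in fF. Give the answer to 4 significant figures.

(25.19e-15) / (7.135e3) = 3.53048e-18 F

0.003530 fF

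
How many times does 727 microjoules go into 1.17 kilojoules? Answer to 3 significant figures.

1610000

(1.17 × 10^3) / (727 × 10^-6) = 0.001609 × 10^9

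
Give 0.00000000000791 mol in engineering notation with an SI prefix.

7.91 pmol

= 7.91e-12 mol; 1e-12 is pico.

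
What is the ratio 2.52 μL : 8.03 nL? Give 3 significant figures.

(2.52 × 10⁻⁶) / (8.03 × 10⁻⁹) = 0.3138 × 10³

314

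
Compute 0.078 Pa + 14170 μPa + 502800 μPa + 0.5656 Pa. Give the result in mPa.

In mPa:
  0.078 Pa = 0.078 × 10³ mPa = 78
  14170 μPa = 14170 × 10⁻³ mPa = 14.17
  502800 μPa = 502800 × 10⁻³ mPa = 502.8
  0.5656 Pa = 0.5656 × 10³ mPa = 565.6
Sum: 78 + 14.17 + 502.8 + 565.6 = 1160.57

1160.57 mPa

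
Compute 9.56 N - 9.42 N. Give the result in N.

In N:
  9.56 N → 9.56
  9.42 N → 9.42
Difference: 9.56 - 9.42 = 0.14

0.14 N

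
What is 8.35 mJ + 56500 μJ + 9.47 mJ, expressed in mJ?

74.32 mJ

In mJ:
  8.35 mJ → 8.35
  56500 μJ = 56500 × 10⁻³ mJ = 56.5
  9.47 mJ → 9.47
Sum: 8.35 + 56.5 + 9.47 = 74.32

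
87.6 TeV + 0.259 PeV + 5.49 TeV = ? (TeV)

In TeV:
  87.6 TeV → 87.6
  0.259 PeV = 0.259 × 10³ TeV = 259
  5.49 TeV → 5.49
Sum: 87.6 + 259 + 5.49 = 352.09

352.09 TeV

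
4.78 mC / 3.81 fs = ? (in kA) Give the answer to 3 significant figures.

1250000000 kA

(4.78e-3) / (3.81e-15) = 1.2546e12 A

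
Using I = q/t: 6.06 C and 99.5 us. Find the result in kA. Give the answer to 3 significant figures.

60.9 kA

(6.06) / (99.5 × 10^-6) = 0.060905 × 10^6 A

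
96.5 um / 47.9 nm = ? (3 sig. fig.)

(96.5 × 10^-6) / (47.9 × 10^-9) = 2.015 × 10^3

2010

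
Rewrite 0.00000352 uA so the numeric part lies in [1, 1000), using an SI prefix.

= 3.52 × 10⁻¹² A; 10⁻¹² is pico.

3.52 pA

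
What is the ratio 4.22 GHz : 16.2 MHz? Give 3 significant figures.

(4.22e9) / (16.2e6) = 0.2605e3

260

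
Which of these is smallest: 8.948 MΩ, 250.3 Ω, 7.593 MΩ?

250.3 Ω

8.948 MΩ = 8948000 Ω
250.3 Ω = 250.3 Ω
7.593 MΩ = 7593000 Ω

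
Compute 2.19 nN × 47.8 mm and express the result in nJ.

2.19e-9 × 47.8e-3 = 104.682e-12 J

0.104682 nJ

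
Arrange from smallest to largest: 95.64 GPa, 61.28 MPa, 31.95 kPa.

31.95 kPa < 61.28 MPa < 95.64 GPa

95.64 GPa = 95640000000 Pa
61.28 MPa = 61280000 Pa
31.95 kPa = 31950 Pa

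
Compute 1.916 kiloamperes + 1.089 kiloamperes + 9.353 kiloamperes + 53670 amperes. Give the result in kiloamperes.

66.028 kiloamperes

In kiloamperes:
  1.916 kiloamperes → 1.916
  1.089 kiloamperes → 1.089
  9.353 kiloamperes → 9.353
  53670 amperes = 53670e-3 kiloamperes = 53.67
Sum: 1.916 + 1.089 + 9.353 + 53.67 = 66.028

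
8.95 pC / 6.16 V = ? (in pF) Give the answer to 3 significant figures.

1.45 pF

(8.95e-12) / (6.16) = 1.4529e-12 F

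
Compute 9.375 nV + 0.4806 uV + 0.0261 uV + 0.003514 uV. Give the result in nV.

519.589 nV

In nV:
  9.375 nV → 9.375
  0.4806 uV = 0.4806 × 10³ nV = 480.6
  0.0261 uV = 0.0261 × 10³ nV = 26.1
  0.003514 uV = 0.003514 × 10³ nV = 3.514
Sum: 9.375 + 480.6 + 26.1 + 3.514 = 519.589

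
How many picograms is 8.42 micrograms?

micro = 10^-6, pico = 10^-12; factor is 10^6.
8.42 × 10^6 = 8420000

8420000 picograms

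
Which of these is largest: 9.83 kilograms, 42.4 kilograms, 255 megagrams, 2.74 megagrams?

9.83 kilograms = 9830 grams
42.4 kilograms = 42400 grams
255 megagrams = 255000000 grams
2.74 megagrams = 2740000 grams

255 megagrams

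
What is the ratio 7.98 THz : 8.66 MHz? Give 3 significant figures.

(7.98 × 10¹²) / (8.66 × 10⁶) = 0.9215 × 10⁶

921000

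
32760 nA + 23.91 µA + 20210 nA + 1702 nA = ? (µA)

In µA:
  32760 nA = 32760 × 10^-3 µA = 32.76
  23.91 µA → 23.91
  20210 nA = 20210 × 10^-3 µA = 20.21
  1702 nA = 1702 × 10^-3 µA = 1.702
Sum: 32.76 + 23.91 + 20.21 + 1.702 = 78.582

78.582 µA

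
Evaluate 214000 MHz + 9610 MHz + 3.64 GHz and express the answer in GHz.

227.25 GHz

In GHz:
  214000 MHz = 214000 × 10^-3 GHz = 214
  9610 MHz = 9610 × 10^-3 GHz = 9.61
  3.64 GHz → 3.64
Sum: 214 + 9.61 + 3.64 = 227.25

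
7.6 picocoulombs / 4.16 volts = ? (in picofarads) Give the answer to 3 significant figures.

1.83 picofarads

(7.6e-12) / (4.16) = 1.8269e-12 F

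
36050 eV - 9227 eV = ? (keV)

26.823 keV

In keV:
  36050 eV = 36050e-3 keV = 36.05
  9227 eV = 9227e-3 keV = 9.227
Difference: 36.05 - 9.227 = 26.823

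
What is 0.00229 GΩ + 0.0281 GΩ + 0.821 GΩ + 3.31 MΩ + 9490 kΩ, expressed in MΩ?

864.19 MΩ

In MΩ:
  0.00229 GΩ = 0.00229e3 MΩ = 2.29
  0.0281 GΩ = 0.0281e3 MΩ = 28.1
  0.821 GΩ = 0.821e3 MΩ = 821
  3.31 MΩ → 3.31
  9490 kΩ = 9490e-3 MΩ = 9.49
Sum: 2.29 + 28.1 + 821 + 3.31 + 9.49 = 864.19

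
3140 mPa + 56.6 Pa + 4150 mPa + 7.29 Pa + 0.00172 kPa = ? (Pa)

72.9 Pa

In Pa:
  3140 mPa = 3140 × 10⁻³ Pa = 3.14
  56.6 Pa → 56.6
  4150 mPa = 4150 × 10⁻³ Pa = 4.15
  7.29 Pa → 7.29
  0.00172 kPa = 0.00172 × 10³ Pa = 1.72
Sum: 3.14 + 56.6 + 4.15 + 7.29 + 1.72 = 72.9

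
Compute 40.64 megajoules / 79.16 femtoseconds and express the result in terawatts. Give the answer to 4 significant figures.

(40.64e6) / (79.16e-15) = 0.513391e21 W

513400000 terawatts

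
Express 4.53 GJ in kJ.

giga = 10⁹, kilo = 10³; factor is 10⁶.
4.53 × 10⁶ = 4530000

4530000 kJ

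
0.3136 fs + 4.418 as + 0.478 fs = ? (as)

796.018 as

In as:
  0.3136 fs = 0.3136 × 10^3 as = 313.6
  4.418 as → 4.418
  0.478 fs = 0.478 × 10^3 as = 478
Sum: 313.6 + 4.418 + 478 = 796.018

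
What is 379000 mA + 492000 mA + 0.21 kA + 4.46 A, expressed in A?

1085.46 A

In A:
  379000 mA = 379000e-3 A = 379
  492000 mA = 492000e-3 A = 492
  0.21 kA = 0.21e3 A = 210
  4.46 A → 4.46
Sum: 379 + 492 + 210 + 4.46 = 1085.46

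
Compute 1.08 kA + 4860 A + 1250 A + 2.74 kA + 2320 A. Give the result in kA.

In kA:
  1.08 kA → 1.08
  4860 A = 4860 × 10^-3 kA = 4.86
  1250 A = 1250 × 10^-3 kA = 1.25
  2.74 kA → 2.74
  2320 A = 2320 × 10^-3 kA = 2.32
Sum: 1.08 + 4.86 + 1.25 + 2.74 + 2.32 = 12.25

12.25 kA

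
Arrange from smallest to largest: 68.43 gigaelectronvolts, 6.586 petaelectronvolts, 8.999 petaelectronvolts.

68.43 gigaelectronvolts = 68430000000 electronvolts
6.586 petaelectronvolts = 6586000000000000 electronvolts
8.999 petaelectronvolts = 8999000000000000 electronvolts

68.43 gigaelectronvolts < 6.586 petaelectronvolts < 8.999 petaelectronvolts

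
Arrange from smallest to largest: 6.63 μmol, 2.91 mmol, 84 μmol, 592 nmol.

6.63 μmol = 0.00000663 mol
2.91 mmol = 0.00291 mol
84 μmol = 0.000084 mol
592 nmol = 0.000000592 mol

592 nmol < 6.63 μmol < 84 μmol < 2.91 mmol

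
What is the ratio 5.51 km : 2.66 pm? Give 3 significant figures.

2070000000000000

(5.51 × 10^3) / (2.66 × 10^-12) = 2.071 × 10^15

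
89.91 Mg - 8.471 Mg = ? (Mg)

In Mg:
  89.91 Mg → 89.91
  8.471 Mg → 8.471
Difference: 89.91 - 8.471 = 81.439

81.439 Mg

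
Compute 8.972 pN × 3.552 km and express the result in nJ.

31.868544 nJ

8.972 × 10⁻¹² × 3.552 × 10³ = 31.868544 × 10⁻⁹ J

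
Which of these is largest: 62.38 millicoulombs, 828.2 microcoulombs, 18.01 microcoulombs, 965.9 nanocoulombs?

62.38 millicoulombs = 0.06238 coulombs
828.2 microcoulombs = 0.0008282 coulombs
18.01 microcoulombs = 0.00001801 coulombs
965.9 nanocoulombs = 0.0000009659 coulombs

62.38 millicoulombs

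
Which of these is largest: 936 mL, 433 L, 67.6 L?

936 mL = 0.936 L
433 L = 433 L
67.6 L = 67.6 L

433 L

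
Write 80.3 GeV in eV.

80300000000 eV

giga = 10⁹, (no prefix) = 10⁰; factor is 10⁹.
80.3 × 10⁹ = 80300000000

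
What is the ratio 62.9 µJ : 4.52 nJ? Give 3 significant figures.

13900

(62.9e-6) / (4.52e-9) = 13.92e3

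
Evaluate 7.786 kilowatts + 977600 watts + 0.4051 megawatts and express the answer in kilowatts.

In kilowatts:
  7.786 kilowatts → 7.786
  977600 watts = 977600 × 10⁻³ kilowatts = 977.6
  0.4051 megawatts = 0.4051 × 10³ kilowatts = 405.1
Sum: 7.786 + 977.6 + 405.1 = 1390.486

1390.486 kilowatts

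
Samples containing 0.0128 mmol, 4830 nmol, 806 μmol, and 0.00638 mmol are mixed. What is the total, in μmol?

In μmol:
  0.0128 mmol = 0.0128 × 10^3 μmol = 12.8
  4830 nmol = 4830 × 10^-3 μmol = 4.83
  806 μmol → 806
  0.00638 mmol = 0.00638 × 10^3 μmol = 6.38
Sum: 12.8 + 4.83 + 806 + 6.38 = 830.01

830.01 μmol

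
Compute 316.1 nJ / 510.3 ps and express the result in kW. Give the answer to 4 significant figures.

(316.1e-9) / (510.3e-12) = 0.61944e3 W

0.6194 kW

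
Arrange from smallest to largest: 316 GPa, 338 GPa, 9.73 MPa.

9.73 MPa < 316 GPa < 338 GPa

316 GPa = 316000000000 Pa
338 GPa = 338000000000 Pa
9.73 MPa = 9730000 Pa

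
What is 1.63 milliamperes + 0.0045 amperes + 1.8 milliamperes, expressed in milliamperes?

In milliamperes:
  1.63 milliamperes → 1.63
  0.0045 amperes = 0.0045e3 milliamperes = 4.5
  1.8 milliamperes → 1.8
Sum: 1.63 + 4.5 + 1.8 = 7.93

7.93 milliamperes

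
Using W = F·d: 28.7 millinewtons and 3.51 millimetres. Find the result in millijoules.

28.7 × 10^-3 × 3.51 × 10^-3 = 100.737 × 10^-6 J

0.100737 millijoules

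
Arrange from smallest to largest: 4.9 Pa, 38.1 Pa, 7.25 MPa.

4.9 Pa < 38.1 Pa < 7.25 MPa

4.9 Pa = 4.9 Pa
38.1 Pa = 38.1 Pa
7.25 MPa = 7250000 Pa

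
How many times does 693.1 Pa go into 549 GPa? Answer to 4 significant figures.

(549 × 10⁹) / (693.1) = 0.79209 × 10⁹

792100000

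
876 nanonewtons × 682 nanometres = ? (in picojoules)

876 × 10⁻⁹ × 682 × 10⁻⁹ = 597432 × 10⁻¹⁸ J

0.597432 picojoules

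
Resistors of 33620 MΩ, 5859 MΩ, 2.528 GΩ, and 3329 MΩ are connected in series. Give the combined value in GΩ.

In GΩ:
  33620 MΩ = 33620e-3 GΩ = 33.62
  5859 MΩ = 5859e-3 GΩ = 5.859
  2.528 GΩ → 2.528
  3329 MΩ = 3329e-3 GΩ = 3.329
Sum: 33.62 + 5.859 + 2.528 + 3.329 = 45.336

45.336 GΩ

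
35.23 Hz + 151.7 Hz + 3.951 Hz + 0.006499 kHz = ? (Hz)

In Hz:
  35.23 Hz → 35.23
  151.7 Hz → 151.7
  3.951 Hz → 3.951
  0.006499 kHz = 0.006499e3 Hz = 6.499
Sum: 35.23 + 151.7 + 3.951 + 6.499 = 197.38

197.38 Hz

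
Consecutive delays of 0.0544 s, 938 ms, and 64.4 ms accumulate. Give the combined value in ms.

1056.8 ms

In ms:
  0.0544 s = 0.0544 × 10³ ms = 54.4
  938 ms → 938
  64.4 ms → 64.4
Sum: 54.4 + 938 + 64.4 = 1056.8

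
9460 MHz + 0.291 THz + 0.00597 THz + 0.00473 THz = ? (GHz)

311.16 GHz

In GHz:
  9460 MHz = 9460 × 10^-3 GHz = 9.46
  0.291 THz = 0.291 × 10^3 GHz = 291
  0.00597 THz = 0.00597 × 10^3 GHz = 5.97
  0.00473 THz = 0.00473 × 10^3 GHz = 4.73
Sum: 9.46 + 291 + 5.97 + 4.73 = 311.16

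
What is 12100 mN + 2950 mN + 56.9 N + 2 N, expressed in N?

In N:
  12100 mN = 12100 × 10^-3 N = 12.1
  2950 mN = 2950 × 10^-3 N = 2.95
  56.9 N → 56.9
  2 N → 2
Sum: 12.1 + 2.95 + 56.9 + 2 = 73.95

73.95 N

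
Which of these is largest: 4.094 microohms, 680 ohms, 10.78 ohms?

4.094 microohms = 0.000004094 ohms
680 ohms = 680 ohms
10.78 ohms = 10.78 ohms

680 ohms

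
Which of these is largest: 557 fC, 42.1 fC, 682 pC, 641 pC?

682 pC

557 fC = 0.000000000000557 C
42.1 fC = 0.0000000000000421 C
682 pC = 0.000000000682 C
641 pC = 0.000000000641 C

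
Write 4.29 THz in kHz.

4290000000 kHz

tera = 1e12, kilo = 1e3; factor is 1e9.
4.29 × 1e9 = 4290000000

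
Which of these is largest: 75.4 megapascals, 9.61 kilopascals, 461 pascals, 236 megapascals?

236 megapascals

75.4 megapascals = 75400000 pascals
9.61 kilopascals = 9610 pascals
461 pascals = 461 pascals
236 megapascals = 236000000 pascals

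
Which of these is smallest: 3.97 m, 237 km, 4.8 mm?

3.97 m = 3.97 m
237 km = 237000 m
4.8 mm = 0.0048 m

4.8 mm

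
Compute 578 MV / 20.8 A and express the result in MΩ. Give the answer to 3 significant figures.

27.8 MΩ

(578e6) / (20.8) = 27.788e6 Ω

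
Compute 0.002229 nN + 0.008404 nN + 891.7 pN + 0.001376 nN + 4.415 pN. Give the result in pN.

In pN:
  0.002229 nN = 0.002229e3 pN = 2.229
  0.008404 nN = 0.008404e3 pN = 8.404
  891.7 pN → 891.7
  0.001376 nN = 0.001376e3 pN = 1.376
  4.415 pN → 4.415
Sum: 2.229 + 8.404 + 891.7 + 1.376 + 4.415 = 908.124

908.124 pN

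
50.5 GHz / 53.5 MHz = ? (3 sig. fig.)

(50.5 × 10^9) / (53.5 × 10^6) = 0.9439 × 10^3

944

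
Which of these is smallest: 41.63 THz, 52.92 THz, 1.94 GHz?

1.94 GHz

41.63 THz = 41630000000000 Hz
52.92 THz = 52920000000000 Hz
1.94 GHz = 1940000000 Hz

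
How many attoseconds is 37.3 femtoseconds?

37300 attoseconds

femto = 10^-15, atto = 10^-18; factor is 10^3.
37.3 × 10^3 = 37300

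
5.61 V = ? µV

(no prefix) = 10⁰, micro = 10⁻⁶; factor is 10⁶.
5.61 × 10⁶ = 5610000

5610000 µV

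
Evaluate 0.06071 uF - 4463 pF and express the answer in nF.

In nF:
  0.06071 uF = 0.06071 × 10³ nF = 60.71
  4463 pF = 4463 × 10⁻³ nF = 4.463
Difference: 60.71 - 4.463 = 56.247

56.247 nF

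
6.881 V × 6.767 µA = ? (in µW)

6.881 × 6.767 × 10^-6 = 46.563727 × 10^-6 W

46.563727 µW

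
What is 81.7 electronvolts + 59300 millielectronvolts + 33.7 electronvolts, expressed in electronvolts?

174.7 electronvolts

In electronvolts:
  81.7 electronvolts → 81.7
  59300 millielectronvolts = 59300e-3 electronvolts = 59.3
  33.7 electronvolts → 33.7
Sum: 81.7 + 59.3 + 33.7 = 174.7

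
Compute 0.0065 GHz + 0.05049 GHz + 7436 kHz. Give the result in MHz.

In MHz:
  0.0065 GHz = 0.0065 × 10^3 MHz = 6.5
  0.05049 GHz = 0.05049 × 10^3 MHz = 50.49
  7436 kHz = 7436 × 10^-3 MHz = 7.436
Sum: 6.5 + 50.49 + 7.436 = 64.426

64.426 MHz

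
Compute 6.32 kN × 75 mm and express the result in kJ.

6.32 × 10^3 × 75 × 10^-3 = 474 J

0.474 kJ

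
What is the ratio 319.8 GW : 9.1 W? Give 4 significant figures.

35140000000

(319.8 × 10^9) / (9.1) = 35.143 × 10^9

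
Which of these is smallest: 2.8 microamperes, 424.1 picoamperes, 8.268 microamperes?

424.1 picoamperes

2.8 microamperes = 0.0000028 amperes
424.1 picoamperes = 0.0000000004241 amperes
8.268 microamperes = 0.000008268 amperes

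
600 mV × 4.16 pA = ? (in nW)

600e-3 × 4.16e-12 = 2496e-15 W

0.002496 nW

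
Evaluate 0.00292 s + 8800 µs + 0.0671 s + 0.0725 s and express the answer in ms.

In ms:
  0.00292 s = 0.00292 × 10^3 ms = 2.92
  8800 µs = 8800 × 10^-3 ms = 8.8
  0.0671 s = 0.0671 × 10^3 ms = 67.1
  0.0725 s = 0.0725 × 10^3 ms = 72.5
Sum: 2.92 + 8.8 + 67.1 + 72.5 = 151.32

151.32 ms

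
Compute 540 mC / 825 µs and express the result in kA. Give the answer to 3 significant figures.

0.655 kA

(540e-3) / (825e-6) = 0.65455e3 A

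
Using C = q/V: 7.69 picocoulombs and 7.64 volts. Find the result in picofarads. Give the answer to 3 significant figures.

(7.69 × 10⁻¹²) / (7.64) = 1.0065 × 10⁻¹² F

1.01 picofarads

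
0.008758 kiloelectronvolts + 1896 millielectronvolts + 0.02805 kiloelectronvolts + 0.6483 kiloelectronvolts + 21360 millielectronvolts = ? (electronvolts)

In electronvolts:
  0.008758 kiloelectronvolts = 0.008758 × 10³ electronvolts = 8.758
  1896 millielectronvolts = 1896 × 10⁻³ electronvolts = 1.896
  0.02805 kiloelectronvolts = 0.02805 × 10³ electronvolts = 28.05
  0.6483 kiloelectronvolts = 0.6483 × 10³ electronvolts = 648.3
  21360 millielectronvolts = 21360 × 10⁻³ electronvolts = 21.36
Sum: 8.758 + 1.896 + 28.05 + 648.3 + 21.36 = 708.364

708.364 electronvolts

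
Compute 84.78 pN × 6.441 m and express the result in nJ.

0.54606798 nJ

84.78 × 10⁻¹² × 6.441 = 546.06798 × 10⁻¹² J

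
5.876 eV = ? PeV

0.000000000000005876 PeV

(no prefix) = 10^0, peta = 10^15; factor is 10^-15.
5.876 × 10^-15 = 0.000000000000005876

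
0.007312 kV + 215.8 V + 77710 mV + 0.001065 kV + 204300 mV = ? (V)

In V:
  0.007312 kV = 0.007312e3 V = 7.312
  215.8 V → 215.8
  77710 mV = 77710e-3 V = 77.71
  0.001065 kV = 0.001065e3 V = 1.065
  204300 mV = 204300e-3 V = 204.3
Sum: 7.312 + 215.8 + 77.71 + 1.065 + 204.3 = 506.187

506.187 V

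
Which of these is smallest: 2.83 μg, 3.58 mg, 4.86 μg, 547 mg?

2.83 μg

2.83 μg = 0.00000283 g
3.58 mg = 0.00358 g
4.86 μg = 0.00000486 g
547 mg = 0.547 g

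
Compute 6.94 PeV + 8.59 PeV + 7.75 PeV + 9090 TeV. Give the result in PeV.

32.37 PeV

In PeV:
  6.94 PeV → 6.94
  8.59 PeV → 8.59
  7.75 PeV → 7.75
  9090 TeV = 9090e-3 PeV = 9.09
Sum: 6.94 + 8.59 + 7.75 + 9.09 = 32.37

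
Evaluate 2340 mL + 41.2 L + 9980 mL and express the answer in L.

53.52 L

In L:
  2340 mL = 2340 × 10⁻³ L = 2.34
  41.2 L → 41.2
  9980 mL = 9980 × 10⁻³ L = 9.98
Sum: 2.34 + 41.2 + 9.98 = 53.52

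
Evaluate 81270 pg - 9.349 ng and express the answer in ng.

In ng:
  81270 pg = 81270 × 10^-3 ng = 81.27
  9.349 ng → 9.349
Difference: 81.27 - 9.349 = 71.921

71.921 ng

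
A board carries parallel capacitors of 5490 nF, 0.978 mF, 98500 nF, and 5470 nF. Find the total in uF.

In uF:
  5490 nF = 5490 × 10⁻³ uF = 5.49
  0.978 mF = 0.978 × 10³ uF = 978
  98500 nF = 98500 × 10⁻³ uF = 98.5
  5470 nF = 5470 × 10⁻³ uF = 5.47
Sum: 5.49 + 978 + 98.5 + 5.47 = 1087.46

1087.46 uF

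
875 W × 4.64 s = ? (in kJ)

4.06 kJ

875 × 4.64 = 4060 J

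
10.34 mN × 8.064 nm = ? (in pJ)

83.38176 pJ

10.34 × 10^-3 × 8.064 × 10^-9 = 83.38176 × 10^-12 J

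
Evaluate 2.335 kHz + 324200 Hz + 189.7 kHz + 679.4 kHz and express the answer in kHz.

1195.635 kHz

In kHz:
  2.335 kHz → 2.335
  324200 Hz = 324200 × 10⁻³ kHz = 324.2
  189.7 kHz → 189.7
  679.4 kHz → 679.4
Sum: 2.335 + 324.2 + 189.7 + 679.4 = 1195.635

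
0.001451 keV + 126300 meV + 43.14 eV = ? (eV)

In eV:
  0.001451 keV = 0.001451e3 eV = 1.451
  126300 meV = 126300e-3 eV = 126.3
  43.14 eV → 43.14
Sum: 1.451 + 126.3 + 43.14 = 170.891

170.891 eV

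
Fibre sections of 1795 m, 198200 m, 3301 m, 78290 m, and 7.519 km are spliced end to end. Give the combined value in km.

289.105 km

In km:
  1795 m = 1795e-3 km = 1.795
  198200 m = 198200e-3 km = 198.2
  3301 m = 3301e-3 km = 3.301
  78290 m = 78290e-3 km = 78.29
  7.519 km → 7.519
Sum: 1.795 + 198.2 + 3.301 + 78.29 + 7.519 = 289.105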